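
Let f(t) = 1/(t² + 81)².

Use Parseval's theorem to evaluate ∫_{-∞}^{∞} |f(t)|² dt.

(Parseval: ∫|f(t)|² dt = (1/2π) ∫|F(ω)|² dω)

∫|f(t)|² dt = \frac{5 \pi}{76527504}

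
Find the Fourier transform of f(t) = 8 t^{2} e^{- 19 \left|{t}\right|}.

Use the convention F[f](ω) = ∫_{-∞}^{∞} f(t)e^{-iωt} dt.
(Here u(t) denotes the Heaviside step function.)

F(ω) = \frac{608 \left(361 - 3 \omega^{2}\right)}{\left(\omega^{2} + 361\right)^{3}}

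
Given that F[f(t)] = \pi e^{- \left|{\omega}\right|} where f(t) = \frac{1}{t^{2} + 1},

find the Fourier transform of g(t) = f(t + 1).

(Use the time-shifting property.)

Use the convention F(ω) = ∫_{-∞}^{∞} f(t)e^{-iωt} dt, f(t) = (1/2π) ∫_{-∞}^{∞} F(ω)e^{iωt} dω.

F[g](ω) = \pi e^{i \omega - \left|{\omega}\right|}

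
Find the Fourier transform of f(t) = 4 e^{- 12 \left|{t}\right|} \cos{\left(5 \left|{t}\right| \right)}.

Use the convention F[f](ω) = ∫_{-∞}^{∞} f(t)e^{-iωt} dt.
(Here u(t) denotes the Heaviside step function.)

F(ω) = \frac{96 \left(\omega^{2} + 169\right)}{\omega^{4} + 238 \omega^{2} + 28561}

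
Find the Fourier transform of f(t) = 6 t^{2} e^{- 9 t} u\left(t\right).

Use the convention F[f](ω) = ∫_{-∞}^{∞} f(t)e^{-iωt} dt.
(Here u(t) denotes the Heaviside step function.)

F(ω) = \frac{12}{\left(i \omega + 9\right)^{3}}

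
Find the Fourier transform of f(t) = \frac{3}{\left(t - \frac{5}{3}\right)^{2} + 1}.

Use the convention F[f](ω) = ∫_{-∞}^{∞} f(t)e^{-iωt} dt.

F(ω) = 3 \pi e^{- \frac{5 i \omega}{3} - \left|{\omega}\right|}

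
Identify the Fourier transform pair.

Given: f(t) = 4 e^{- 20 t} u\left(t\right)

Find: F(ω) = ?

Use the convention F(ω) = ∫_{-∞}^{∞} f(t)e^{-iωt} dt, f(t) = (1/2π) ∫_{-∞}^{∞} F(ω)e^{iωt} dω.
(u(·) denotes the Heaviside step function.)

F(ω) = \frac{4}{i \omega + 20}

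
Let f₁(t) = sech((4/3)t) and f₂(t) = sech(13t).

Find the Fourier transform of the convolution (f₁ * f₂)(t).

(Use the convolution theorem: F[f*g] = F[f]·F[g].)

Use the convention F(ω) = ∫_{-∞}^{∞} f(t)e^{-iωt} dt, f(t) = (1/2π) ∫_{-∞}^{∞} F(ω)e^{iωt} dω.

F[f₁*f₂](ω) = \frac{3 \pi^{2}}{52 \cosh{\left(\frac{\pi \omega}{26} \right)} \cosh{\left(\frac{3 \pi \omega}{8} \right)}}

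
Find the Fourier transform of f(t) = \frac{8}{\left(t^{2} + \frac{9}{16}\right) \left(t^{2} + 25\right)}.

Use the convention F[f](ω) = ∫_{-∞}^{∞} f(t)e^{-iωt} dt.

F(ω) = - \frac{128 \pi e^{- 5 \left|{\omega}\right|}}{1955} + \frac{512 \pi e^{- \frac{3 \left|{\omega}\right|}{4}}}{1173}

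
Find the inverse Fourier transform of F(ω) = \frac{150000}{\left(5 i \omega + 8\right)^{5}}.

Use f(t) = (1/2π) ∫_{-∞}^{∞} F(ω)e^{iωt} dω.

f(t) = 2 t^{4} e^{- \frac{8 t}{5}} u\left(t\right)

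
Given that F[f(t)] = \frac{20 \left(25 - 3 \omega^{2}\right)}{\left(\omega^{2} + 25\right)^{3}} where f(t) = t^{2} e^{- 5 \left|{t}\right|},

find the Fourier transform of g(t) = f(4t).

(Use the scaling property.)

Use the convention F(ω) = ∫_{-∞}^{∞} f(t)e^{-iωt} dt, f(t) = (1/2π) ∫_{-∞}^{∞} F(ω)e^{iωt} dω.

F[g](ω) = \frac{1280 \left(400 - 3 \omega^{2}\right)}{\left(\omega^{2} + 400\right)^{3}}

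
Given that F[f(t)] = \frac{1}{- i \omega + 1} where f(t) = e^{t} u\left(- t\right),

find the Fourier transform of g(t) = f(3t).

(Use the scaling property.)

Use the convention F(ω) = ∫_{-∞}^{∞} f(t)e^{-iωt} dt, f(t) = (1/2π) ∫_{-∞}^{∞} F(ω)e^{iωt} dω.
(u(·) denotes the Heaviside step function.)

F[g](ω) = \frac{i}{\omega + 3 i}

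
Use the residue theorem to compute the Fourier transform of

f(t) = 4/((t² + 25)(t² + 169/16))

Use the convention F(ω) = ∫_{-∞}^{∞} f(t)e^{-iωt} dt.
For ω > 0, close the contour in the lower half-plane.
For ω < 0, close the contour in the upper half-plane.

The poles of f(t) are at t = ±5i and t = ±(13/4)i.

Let g(z) = f(z)e^{-iωz}; for large |z| the factor e^{-iωz} decays in the lower half-plane when ω > 0 and in the upper half-plane when ω < 0.

Case ω > 0 (lower half-plane, clockwise contour ⇒ F(ω) = -2πi·ΣRes):
  Res_{z = - 5 i} g(z) = - \frac{32 i e^{- 5 \omega}}{1155}
  Res_{z = - \frac{13 i}{4}} g(z) = \frac{128 i e^{- \frac{13 \omega}{4}}}{3003}
  F(ω) = -2πi·ΣRes = - \frac{64 \pi e^{- 5 \omega}}{1155} + \frac{256 \pi e^{- \frac{13 \omega}{4}}}{3003}

Case ω < 0 (upper half-plane, counterclockwise contour ⇒ F(ω) = +2πi·ΣRes):
  Res_{z = 5 i} g(z) = \frac{32 i e^{5 \omega}}{1155}
  Res_{z = \frac{13 i}{4}} g(z) = - \frac{128 i e^{\frac{13 \omega}{4}}}{3003}
  F(ω) = 2πi·ΣRes = \frac{64 \pi \left(20 e^{\frac{13 \omega}{4}} - 13 e^{5 \omega}\right)}{15015}

Both cases combine into a single formula in |ω|:

F(ω) = - \frac{64 \pi e^{- 5 \left|{\omega}\right|}}{1155} + \frac{256 \pi e^{- \frac{13 \left|{\omega}\right|}{4}}}{3003}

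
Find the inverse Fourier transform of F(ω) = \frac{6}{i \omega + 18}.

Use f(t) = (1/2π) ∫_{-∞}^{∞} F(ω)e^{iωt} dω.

f(t) = 6 e^{- 18 t} u\left(t\right)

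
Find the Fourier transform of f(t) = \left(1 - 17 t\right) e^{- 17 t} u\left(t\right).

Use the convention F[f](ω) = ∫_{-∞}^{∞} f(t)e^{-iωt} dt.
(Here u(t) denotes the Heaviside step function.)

F(ω) = \frac{i \omega}{- \omega^{2} + 34 i \omega + 289}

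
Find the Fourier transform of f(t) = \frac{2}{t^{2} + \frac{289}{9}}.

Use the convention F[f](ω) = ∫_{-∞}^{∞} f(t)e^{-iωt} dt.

F(ω) = \frac{6 \pi e^{- \frac{17 \left|{\omega}\right|}{3}}}{17}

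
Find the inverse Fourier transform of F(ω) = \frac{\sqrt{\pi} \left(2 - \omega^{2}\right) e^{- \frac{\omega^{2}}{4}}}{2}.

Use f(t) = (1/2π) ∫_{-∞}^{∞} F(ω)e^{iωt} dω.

f(t) = 2 t^{2} e^{- t^{2}}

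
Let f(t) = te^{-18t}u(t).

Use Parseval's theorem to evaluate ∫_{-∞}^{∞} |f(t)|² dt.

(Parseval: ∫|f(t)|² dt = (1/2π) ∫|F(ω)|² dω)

∫|f(t)|² dt = \frac{1}{23328}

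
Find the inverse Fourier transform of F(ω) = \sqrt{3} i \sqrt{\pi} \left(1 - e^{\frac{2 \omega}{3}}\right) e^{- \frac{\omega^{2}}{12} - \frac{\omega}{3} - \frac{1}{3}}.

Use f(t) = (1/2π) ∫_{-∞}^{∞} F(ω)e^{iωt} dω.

f(t) = 6 e^{- 3 t^{2}} \sin{\left(2 t \right)}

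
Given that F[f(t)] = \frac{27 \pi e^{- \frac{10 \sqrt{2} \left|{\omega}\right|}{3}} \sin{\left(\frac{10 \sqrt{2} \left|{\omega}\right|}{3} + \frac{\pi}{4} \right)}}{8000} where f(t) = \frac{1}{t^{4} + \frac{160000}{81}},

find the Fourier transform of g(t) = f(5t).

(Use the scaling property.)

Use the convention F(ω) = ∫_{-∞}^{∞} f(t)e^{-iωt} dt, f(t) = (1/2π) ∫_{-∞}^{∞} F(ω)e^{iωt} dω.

F[g](ω) = \frac{27 \pi e^{- \frac{2 \sqrt{2} \left|{\omega}\right|}{3}} \sin{\left(\frac{2 \sqrt{2} \left|{\omega}\right|}{3} + \frac{\pi}{4} \right)}}{40000}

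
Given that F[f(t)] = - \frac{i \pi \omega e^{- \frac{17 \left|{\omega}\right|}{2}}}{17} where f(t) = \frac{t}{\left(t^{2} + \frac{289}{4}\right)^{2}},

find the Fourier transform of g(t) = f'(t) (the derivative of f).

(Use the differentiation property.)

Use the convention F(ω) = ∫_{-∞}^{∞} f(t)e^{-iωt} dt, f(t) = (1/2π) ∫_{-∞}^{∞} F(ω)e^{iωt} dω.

F[g](ω) = \frac{\pi \omega^{2} e^{- \frac{17 \left|{\omega}\right|}{2}}}{17}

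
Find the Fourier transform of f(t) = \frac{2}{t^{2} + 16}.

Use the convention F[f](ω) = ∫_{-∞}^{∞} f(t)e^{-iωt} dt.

F(ω) = \frac{\pi e^{- 4 \left|{\omega}\right|}}{2}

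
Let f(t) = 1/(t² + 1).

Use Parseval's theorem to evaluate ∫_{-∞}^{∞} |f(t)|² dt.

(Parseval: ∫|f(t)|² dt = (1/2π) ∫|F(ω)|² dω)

∫|f(t)|² dt = \frac{\pi}{2}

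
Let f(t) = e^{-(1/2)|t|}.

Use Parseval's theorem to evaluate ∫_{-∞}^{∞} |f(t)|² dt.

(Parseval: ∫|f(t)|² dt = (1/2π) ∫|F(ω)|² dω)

∫|f(t)|² dt = 2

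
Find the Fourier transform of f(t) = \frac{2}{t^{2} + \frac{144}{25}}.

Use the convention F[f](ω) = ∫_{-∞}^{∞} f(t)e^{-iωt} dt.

F(ω) = \frac{5 \pi e^{- \frac{12 \left|{\omega}\right|}{5}}}{6}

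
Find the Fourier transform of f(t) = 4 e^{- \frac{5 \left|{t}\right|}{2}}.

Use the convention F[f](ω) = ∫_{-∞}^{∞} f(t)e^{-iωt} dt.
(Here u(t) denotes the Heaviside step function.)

F(ω) = \frac{80}{4 \omega^{2} + 25}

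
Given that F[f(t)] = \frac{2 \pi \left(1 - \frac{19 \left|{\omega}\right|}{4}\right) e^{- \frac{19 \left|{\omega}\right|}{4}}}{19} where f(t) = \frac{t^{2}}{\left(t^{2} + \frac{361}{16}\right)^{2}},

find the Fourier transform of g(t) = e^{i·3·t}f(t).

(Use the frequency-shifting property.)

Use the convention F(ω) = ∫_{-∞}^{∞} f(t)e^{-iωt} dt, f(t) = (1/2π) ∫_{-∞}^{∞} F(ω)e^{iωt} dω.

F[g](ω) = \frac{\pi \left(4 - 19 \left|{\omega - 3}\right|\right) e^{- \frac{19 \left|{\omega - 3}\right|}{4}}}{38}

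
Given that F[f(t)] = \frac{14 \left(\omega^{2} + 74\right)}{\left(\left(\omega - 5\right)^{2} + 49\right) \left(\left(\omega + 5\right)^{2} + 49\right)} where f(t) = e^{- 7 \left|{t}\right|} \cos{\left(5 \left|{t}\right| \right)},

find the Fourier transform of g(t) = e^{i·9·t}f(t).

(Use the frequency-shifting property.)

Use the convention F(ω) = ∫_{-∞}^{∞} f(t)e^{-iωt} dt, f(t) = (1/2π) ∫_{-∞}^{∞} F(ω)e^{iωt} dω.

F[g](ω) = \frac{14 \left(\left(\omega - 9\right)^{2} + 74\right)}{\left(\left(\omega - 14\right)^{2} + 49\right) \left(\left(\omega - 4\right)^{2} + 49\right)}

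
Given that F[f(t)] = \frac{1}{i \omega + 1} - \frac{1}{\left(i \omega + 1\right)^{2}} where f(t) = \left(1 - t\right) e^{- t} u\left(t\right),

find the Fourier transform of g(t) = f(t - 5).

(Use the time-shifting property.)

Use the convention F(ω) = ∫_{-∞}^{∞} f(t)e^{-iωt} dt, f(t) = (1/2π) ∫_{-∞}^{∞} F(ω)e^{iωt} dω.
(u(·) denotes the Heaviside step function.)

F[g](ω) = \frac{i \omega e^{- 5 i \omega}}{- \omega^{2} + 2 i \omega + 1}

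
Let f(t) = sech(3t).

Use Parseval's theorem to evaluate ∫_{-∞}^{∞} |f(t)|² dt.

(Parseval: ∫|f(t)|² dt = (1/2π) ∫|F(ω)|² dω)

∫|f(t)|² dt = \frac{2}{3}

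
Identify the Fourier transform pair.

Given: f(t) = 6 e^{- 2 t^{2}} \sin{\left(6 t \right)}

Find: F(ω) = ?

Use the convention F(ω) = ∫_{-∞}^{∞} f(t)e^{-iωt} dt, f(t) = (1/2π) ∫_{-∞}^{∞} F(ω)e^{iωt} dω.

F(ω) = \frac{3 \sqrt{2} i \sqrt{\pi} \left(1 - e^{3 \omega}\right) e^{- \frac{\omega^{2}}{8} - \frac{3 \omega}{2} - \frac{9}{2}}}{2}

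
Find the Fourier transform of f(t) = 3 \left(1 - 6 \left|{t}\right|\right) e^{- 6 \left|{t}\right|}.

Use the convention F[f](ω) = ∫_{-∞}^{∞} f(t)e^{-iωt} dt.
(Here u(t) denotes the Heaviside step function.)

F(ω) = \frac{72 \omega^{2}}{\left(\omega^{2} + 36\right)^{2}}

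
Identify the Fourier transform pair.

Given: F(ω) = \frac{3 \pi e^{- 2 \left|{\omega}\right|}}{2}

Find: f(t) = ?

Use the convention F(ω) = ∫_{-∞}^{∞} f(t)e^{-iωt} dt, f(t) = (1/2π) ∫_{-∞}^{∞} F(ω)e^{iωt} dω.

f(t) = \frac{3}{t^{2} + 4}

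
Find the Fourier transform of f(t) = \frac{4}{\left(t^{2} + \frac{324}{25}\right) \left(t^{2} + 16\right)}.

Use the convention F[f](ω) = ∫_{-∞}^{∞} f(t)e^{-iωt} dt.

F(ω) = - \frac{25 \pi e^{- 4 \left|{\omega}\right|}}{76} + \frac{125 \pi e^{- \frac{18 \left|{\omega}\right|}{5}}}{342}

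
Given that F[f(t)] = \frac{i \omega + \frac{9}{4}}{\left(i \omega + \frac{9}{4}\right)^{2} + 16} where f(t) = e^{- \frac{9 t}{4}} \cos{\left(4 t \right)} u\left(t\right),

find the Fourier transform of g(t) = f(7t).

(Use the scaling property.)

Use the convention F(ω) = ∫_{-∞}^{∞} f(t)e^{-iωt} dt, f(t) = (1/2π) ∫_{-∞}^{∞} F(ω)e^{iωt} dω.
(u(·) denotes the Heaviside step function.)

F[g](ω) = \frac{4 \left(4 i \omega + 63\right)}{\left(4 i \omega + 63\right)^{2} + 12544}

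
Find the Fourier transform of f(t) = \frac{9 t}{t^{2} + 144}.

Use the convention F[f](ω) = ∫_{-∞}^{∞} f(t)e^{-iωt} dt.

F(ω) = - 9 i \pi e^{- 12 \left|{\omega}\right|} \operatorname{sign}{\left(\omega \right)}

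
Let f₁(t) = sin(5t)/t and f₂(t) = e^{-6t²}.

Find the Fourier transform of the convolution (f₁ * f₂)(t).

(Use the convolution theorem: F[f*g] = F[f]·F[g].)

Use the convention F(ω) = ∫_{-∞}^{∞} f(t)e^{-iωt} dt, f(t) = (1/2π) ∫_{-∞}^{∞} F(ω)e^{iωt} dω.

F[f₁*f₂](ω) = \begin{cases} \frac{\sqrt{6} \pi^{\frac{3}{2}} e^{- \frac{\omega^{2}}{24}}}{6} & \text{for}\: \omega > -5 \wedge \omega < 5 \\0 & \text{otherwise} \end{cases}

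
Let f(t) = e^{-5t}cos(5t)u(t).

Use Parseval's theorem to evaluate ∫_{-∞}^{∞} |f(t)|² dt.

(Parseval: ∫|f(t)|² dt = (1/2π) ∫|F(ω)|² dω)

∫|f(t)|² dt = \frac{3}{40}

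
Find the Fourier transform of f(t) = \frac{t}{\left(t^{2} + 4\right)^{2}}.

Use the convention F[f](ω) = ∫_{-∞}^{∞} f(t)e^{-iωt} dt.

F(ω) = - \frac{i \pi \omega e^{- 2 \left|{\omega}\right|}}{4}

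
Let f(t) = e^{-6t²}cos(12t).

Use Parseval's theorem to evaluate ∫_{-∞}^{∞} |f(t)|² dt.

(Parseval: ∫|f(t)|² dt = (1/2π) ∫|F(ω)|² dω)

∫|f(t)|² dt = \frac{\sqrt{3} \sqrt{\pi} \left(1 + e^{12}\right)}{12 e^{12}}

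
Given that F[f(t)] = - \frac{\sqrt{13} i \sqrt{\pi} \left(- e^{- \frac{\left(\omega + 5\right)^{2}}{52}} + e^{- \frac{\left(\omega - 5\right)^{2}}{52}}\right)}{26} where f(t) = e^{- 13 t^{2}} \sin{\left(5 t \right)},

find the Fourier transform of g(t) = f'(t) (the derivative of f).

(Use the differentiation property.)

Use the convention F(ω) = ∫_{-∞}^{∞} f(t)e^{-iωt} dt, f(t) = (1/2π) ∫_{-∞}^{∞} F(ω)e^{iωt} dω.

F[g](ω) = \frac{\sqrt{13} \sqrt{\pi} \omega \left(e^{\frac{5 \omega}{13}} - 1\right) e^{- \frac{\omega^{2}}{52} - \frac{5 \omega}{26} - \frac{25}{52}}}{26}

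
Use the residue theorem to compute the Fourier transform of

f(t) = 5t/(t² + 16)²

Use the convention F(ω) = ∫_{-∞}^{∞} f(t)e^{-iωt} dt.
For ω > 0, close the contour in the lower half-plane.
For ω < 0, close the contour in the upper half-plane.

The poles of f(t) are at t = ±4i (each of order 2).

Let g(z) = f(z)e^{-iωz}; for large |z| the factor e^{-iωz} decays in the lower half-plane when ω > 0 and in the upper half-plane when ω < 0.

Case ω > 0 (lower half-plane, clockwise contour ⇒ F(ω) = -2πi·ΣRes):
  Res_{z = - 4 i} g(z) = \frac{5 \omega e^{- 4 \omega}}{16} (pole of order 2)
  F(ω) = -2πi·ΣRes = - \frac{5 i \pi \omega e^{- 4 \omega}}{8}

Case ω < 0 (upper half-plane, counterclockwise contour ⇒ F(ω) = +2πi·ΣRes):
  Res_{z = 4 i} g(z) = - \frac{5 \omega e^{4 \omega}}{16} (pole of order 2)
  F(ω) = 2πi·ΣRes = - \frac{5 i \pi \omega e^{4 \omega}}{8}

Both cases combine into a single formula in |ω|:

F(ω) = - \frac{5 i \pi \omega e^{- 4 \left|{\omega}\right|}}{8}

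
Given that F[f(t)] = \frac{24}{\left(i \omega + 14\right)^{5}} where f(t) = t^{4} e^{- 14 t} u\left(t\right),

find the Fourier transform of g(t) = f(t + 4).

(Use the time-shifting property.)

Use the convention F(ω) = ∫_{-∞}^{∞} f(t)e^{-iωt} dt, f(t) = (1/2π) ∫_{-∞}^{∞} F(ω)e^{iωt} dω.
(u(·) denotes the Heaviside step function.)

F[g](ω) = \frac{24 e^{4 i \omega}}{\left(i \omega + 14\right)^{5}}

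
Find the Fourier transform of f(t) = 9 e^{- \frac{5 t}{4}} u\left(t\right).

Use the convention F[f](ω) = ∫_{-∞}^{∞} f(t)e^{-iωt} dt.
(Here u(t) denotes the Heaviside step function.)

F(ω) = \frac{36}{4 i \omega + 5}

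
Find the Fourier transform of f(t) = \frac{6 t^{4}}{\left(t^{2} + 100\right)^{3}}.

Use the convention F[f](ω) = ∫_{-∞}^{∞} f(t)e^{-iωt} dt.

F(ω) = \frac{3 \pi \left(100 \omega^{2} - 50 \left|{\omega}\right| + 3\right) e^{- 10 \left|{\omega}\right|}}{40}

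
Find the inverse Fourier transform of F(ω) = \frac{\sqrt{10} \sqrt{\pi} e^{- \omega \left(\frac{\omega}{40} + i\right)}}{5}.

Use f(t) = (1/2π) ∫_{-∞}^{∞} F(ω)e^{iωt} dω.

f(t) = 2 e^{- 10 \left(t - 1\right)^{2}}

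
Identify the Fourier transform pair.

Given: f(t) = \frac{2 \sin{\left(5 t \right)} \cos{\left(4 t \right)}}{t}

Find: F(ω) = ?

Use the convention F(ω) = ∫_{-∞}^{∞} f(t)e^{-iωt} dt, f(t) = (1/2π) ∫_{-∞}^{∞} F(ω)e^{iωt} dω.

F(ω) = \begin{cases} 2 \pi & \text{for}\: \omega > -1 \wedge \omega < 1 \\\pi & \text{for}\: \omega > -9 \wedge \omega < 9 \\0 & \text{otherwise} \end{cases}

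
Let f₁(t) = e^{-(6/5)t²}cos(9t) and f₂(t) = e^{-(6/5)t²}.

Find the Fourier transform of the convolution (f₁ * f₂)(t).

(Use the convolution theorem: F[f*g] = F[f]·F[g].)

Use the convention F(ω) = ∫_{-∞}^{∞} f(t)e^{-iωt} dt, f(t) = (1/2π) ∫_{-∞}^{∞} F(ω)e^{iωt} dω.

F[f₁*f₂](ω) = \frac{5 \pi \left(e^{\frac{15 \omega}{2}} + 1\right) e^{- \frac{5 \omega^{2}}{12} - \frac{15 \omega}{4} - \frac{135}{8}}}{12}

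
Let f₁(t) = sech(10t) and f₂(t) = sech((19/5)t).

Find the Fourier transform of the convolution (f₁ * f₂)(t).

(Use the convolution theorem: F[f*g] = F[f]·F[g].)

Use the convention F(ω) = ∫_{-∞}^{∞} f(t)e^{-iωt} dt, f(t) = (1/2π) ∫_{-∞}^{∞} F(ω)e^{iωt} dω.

F[f₁*f₂](ω) = \frac{\pi^{2}}{38 \cosh{\left(\frac{\pi \omega}{20} \right)} \cosh{\left(\frac{5 \pi \omega}{38} \right)}}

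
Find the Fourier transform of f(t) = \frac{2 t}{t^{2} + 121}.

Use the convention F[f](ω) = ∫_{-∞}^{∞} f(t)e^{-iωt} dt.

F(ω) = - 2 i \pi e^{- 11 \left|{\omega}\right|} \operatorname{sign}{\left(\omega \right)}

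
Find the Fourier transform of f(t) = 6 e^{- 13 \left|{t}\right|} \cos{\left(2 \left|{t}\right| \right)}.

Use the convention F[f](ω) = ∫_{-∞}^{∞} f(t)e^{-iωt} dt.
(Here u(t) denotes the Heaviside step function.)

F(ω) = \frac{156 \left(\omega^{2} + 173\right)}{\omega^{4} + 330 \omega^{2} + 29929}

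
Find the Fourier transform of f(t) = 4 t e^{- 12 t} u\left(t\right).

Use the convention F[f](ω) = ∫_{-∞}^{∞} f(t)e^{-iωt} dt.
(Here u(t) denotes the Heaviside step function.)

F(ω) = \frac{4}{\left(i \omega + 12\right)^{2}}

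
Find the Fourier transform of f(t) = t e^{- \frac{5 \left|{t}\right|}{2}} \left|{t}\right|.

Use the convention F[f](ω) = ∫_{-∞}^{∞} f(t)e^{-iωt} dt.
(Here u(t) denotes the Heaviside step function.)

F(ω) = \frac{64 i \omega \left(4 \omega^{2} - 75\right)}{\left(4 \omega^{2} + 25\right)^{3}}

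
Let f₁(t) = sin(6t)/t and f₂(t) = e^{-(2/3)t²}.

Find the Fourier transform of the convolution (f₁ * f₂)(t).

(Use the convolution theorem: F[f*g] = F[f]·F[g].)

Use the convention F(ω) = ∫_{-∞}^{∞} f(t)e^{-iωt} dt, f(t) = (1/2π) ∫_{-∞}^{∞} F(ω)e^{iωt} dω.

F[f₁*f₂](ω) = \begin{cases} \frac{\sqrt{6} \pi^{\frac{3}{2}} e^{- \frac{3 \omega^{2}}{8}}}{2} & \text{for}\: \omega > -6 \wedge \omega < 6 \\0 & \text{otherwise} \end{cases}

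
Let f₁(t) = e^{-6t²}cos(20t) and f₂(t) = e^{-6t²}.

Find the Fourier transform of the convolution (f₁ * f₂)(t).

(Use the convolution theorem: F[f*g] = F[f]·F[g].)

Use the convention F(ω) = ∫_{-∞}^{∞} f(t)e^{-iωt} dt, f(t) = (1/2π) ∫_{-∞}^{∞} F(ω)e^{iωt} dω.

F[f₁*f₂](ω) = \frac{\pi \left(e^{\frac{10 \omega}{3}} + 1\right) e^{- \frac{\omega^{2}}{12} - \frac{5 \omega}{3} - \frac{50}{3}}}{12}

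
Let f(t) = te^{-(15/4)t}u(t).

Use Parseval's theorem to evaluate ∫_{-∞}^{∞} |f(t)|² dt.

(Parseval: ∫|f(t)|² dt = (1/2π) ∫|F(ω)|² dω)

∫|f(t)|² dt = \frac{16}{3375}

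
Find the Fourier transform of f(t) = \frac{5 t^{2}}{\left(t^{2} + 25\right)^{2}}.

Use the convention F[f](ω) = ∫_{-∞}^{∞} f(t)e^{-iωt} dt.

F(ω) = \frac{\pi \left(1 - 5 \left|{\omega}\right|\right) e^{- 5 \left|{\omega}\right|}}{2}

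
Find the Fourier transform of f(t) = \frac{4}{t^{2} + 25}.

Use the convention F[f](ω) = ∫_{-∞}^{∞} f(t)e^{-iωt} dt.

F(ω) = \frac{4 \pi e^{- 5 \left|{\omega}\right|}}{5}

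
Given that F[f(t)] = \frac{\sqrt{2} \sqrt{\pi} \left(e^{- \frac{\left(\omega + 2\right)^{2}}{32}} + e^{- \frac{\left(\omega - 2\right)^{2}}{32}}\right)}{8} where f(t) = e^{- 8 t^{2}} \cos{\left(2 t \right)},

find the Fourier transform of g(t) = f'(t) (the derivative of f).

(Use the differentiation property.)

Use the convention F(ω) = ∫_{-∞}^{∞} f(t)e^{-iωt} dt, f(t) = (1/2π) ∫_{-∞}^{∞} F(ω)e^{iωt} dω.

F[g](ω) = \frac{\sqrt{2} i \sqrt{\pi} \omega \left(e^{\frac{\omega}{4}} + 1\right) e^{- \frac{\omega^{2}}{32} - \frac{\omega}{8} - \frac{1}{8}}}{8}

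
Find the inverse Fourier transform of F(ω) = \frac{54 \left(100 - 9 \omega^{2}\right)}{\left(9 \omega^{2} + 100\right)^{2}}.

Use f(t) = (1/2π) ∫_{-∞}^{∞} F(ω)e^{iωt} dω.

f(t) = 3 e^{- \frac{10 \left|{t}\right|}{3}} \left|{t}\right|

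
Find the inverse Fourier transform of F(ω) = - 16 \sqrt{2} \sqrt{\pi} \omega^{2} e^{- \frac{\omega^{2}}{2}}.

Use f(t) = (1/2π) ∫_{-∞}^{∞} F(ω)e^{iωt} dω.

f(t) = 8 \left(2 t^{2} - 2\right) e^{- \frac{t^{2}}{2}}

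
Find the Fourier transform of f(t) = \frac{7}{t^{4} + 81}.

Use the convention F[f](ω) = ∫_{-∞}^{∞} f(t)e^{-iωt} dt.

F(ω) = \frac{7 \pi e^{- \frac{3 \sqrt{2} \left|{\omega}\right|}{2}} \sin{\left(\frac{3 \sqrt{2} \left|{\omega}\right|}{2} + \frac{\pi}{4} \right)}}{27}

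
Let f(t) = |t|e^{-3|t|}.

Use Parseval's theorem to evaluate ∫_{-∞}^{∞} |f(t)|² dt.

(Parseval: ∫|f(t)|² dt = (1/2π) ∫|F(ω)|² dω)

∫|f(t)|² dt = \frac{1}{54}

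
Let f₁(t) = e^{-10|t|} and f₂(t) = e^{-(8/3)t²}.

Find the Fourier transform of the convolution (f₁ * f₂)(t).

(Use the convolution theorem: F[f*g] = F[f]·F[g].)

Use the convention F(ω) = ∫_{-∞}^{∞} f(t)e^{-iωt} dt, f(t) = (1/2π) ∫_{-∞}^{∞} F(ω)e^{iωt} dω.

F[f₁*f₂](ω) = \frac{5 \sqrt{6} \sqrt{\pi} e^{- \frac{3 \omega^{2}}{32}}}{\omega^{2} + 100}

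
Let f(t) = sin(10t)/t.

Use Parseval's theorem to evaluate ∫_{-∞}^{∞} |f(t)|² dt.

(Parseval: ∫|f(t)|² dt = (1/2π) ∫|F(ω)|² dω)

∫|f(t)|² dt = 10 \pi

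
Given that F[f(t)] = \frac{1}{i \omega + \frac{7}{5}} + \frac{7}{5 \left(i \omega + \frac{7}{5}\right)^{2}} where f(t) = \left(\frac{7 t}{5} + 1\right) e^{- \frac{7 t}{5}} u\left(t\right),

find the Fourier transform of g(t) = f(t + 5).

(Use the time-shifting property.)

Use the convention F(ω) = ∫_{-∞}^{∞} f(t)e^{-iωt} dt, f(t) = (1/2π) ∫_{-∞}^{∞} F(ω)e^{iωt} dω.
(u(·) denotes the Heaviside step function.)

F[g](ω) = \frac{\left(- 25 i \omega - 70\right) e^{5 i \omega}}{25 \omega^{2} - 70 i \omega - 49}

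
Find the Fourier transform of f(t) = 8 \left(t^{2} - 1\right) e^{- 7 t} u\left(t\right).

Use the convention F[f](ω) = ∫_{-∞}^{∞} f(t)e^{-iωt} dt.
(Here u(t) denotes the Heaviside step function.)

F(ω) = \frac{8 \left(2 i \omega - \left(i \omega + 7\right)^{3} + 14\right)}{\left(i \omega + 7\right)^{4}}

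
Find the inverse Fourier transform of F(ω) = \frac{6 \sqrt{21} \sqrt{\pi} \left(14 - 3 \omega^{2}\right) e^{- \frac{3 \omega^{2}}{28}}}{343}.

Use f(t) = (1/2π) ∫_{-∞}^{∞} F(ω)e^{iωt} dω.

f(t) = 8 t^{2} e^{- \frac{7 t^{2}}{3}}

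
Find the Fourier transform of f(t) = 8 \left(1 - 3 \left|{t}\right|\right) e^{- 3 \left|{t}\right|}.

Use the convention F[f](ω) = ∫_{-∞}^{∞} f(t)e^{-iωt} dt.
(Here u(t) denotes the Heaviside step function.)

F(ω) = \frac{96 \omega^{2}}{\left(\omega^{2} + 9\right)^{2}}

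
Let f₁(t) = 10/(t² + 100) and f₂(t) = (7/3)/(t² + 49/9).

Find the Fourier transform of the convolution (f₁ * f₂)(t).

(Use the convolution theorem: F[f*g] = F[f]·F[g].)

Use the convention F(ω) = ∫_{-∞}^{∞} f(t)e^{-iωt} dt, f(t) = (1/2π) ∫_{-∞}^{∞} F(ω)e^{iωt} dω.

F[f₁*f₂](ω) = \pi^{2} e^{- \frac{37 \left|{\omega}\right|}{3}}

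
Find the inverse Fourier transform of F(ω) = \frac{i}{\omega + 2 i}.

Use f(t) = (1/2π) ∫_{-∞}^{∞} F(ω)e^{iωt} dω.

f(t) = e^{2 t} u\left(- t\right)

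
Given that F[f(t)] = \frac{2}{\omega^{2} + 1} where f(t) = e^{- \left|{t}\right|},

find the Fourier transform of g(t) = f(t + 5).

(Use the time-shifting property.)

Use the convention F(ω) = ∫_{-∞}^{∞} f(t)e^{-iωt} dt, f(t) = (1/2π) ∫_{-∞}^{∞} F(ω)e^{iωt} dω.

F[g](ω) = \frac{2 e^{5 i \omega}}{\omega^{2} + 1}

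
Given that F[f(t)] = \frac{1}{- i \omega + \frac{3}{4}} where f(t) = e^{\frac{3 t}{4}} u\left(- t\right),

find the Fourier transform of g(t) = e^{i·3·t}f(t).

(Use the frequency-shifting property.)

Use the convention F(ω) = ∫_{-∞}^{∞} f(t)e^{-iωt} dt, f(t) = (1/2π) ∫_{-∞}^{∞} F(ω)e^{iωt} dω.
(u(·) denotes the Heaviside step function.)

F[g](ω) = - \frac{4}{4 i \left(\omega - 3\right) - 3}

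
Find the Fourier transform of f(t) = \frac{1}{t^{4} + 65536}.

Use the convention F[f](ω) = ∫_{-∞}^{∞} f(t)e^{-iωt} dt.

F(ω) = \frac{\pi e^{- 8 \sqrt{2} \left|{\omega}\right|} \sin{\left(8 \sqrt{2} \left|{\omega}\right| + \frac{\pi}{4} \right)}}{4096}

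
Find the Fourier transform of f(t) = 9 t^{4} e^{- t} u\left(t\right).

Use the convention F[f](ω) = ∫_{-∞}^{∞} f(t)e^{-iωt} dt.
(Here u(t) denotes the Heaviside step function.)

F(ω) = \frac{216}{\left(i \omega + 1\right)^{5}}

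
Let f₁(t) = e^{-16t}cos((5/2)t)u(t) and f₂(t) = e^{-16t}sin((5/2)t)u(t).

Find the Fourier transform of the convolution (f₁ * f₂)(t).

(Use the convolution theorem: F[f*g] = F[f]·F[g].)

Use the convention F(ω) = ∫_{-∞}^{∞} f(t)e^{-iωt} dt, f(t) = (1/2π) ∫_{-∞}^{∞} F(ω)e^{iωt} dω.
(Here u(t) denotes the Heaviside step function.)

F[f₁*f₂](ω) = \frac{40 \left(i \omega + 16\right)}{\left(4 \left(i \omega + 16\right)^{2} + 25\right)^{2}}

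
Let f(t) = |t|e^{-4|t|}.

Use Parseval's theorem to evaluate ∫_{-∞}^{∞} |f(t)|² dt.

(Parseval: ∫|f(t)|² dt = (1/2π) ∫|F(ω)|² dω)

∫|f(t)|² dt = \frac{1}{128}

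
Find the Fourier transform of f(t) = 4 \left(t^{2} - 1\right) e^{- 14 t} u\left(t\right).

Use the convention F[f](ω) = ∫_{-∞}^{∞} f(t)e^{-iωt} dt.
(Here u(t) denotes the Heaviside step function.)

F(ω) = \frac{4 \left(2 i \omega - \left(i \omega + 14\right)^{3} + 28\right)}{\left(i \omega + 14\right)^{4}}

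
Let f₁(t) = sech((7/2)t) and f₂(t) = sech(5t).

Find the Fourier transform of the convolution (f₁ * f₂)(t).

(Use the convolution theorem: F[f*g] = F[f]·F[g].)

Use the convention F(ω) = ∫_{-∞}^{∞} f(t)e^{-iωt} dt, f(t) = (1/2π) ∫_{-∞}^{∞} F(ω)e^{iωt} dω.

F[f₁*f₂](ω) = \frac{2 \pi^{2}}{35 \cosh{\left(\frac{\pi \omega}{10} \right)} \cosh{\left(\frac{\pi \omega}{7} \right)}}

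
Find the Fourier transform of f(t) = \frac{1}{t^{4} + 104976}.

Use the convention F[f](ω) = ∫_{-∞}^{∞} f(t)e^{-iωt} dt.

F(ω) = \frac{\pi e^{- 9 \sqrt{2} \left|{\omega}\right|} \sin{\left(9 \sqrt{2} \left|{\omega}\right| + \frac{\pi}{4} \right)}}{5832}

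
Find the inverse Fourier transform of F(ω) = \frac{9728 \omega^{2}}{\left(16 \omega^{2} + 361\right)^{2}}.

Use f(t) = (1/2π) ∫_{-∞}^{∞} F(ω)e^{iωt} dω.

f(t) = 2 \left(1 - \frac{19 \left|{t}\right|}{4}\right) e^{- \frac{19 \left|{t}\right|}{4}}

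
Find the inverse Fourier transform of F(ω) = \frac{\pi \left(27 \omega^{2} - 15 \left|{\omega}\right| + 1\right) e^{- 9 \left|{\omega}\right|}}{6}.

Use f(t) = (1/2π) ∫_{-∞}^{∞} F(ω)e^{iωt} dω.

f(t) = \frac{4 t^{4}}{\left(t^{2} + 81\right)^{3}}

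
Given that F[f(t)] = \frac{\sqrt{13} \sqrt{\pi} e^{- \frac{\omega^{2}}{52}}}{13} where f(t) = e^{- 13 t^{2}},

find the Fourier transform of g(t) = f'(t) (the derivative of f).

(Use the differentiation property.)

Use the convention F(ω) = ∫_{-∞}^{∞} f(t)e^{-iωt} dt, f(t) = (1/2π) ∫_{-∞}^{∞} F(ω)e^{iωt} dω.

F[g](ω) = \frac{\sqrt{13} i \sqrt{\pi} \omega e^{- \frac{\omega^{2}}{52}}}{13}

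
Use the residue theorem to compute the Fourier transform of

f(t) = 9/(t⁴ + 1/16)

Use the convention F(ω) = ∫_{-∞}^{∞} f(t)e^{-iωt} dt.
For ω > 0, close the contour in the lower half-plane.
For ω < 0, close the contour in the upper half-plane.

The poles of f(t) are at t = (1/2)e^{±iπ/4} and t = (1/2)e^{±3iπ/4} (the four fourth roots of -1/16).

Let g(z) = f(z)e^{-iωz}; for large |z| the factor e^{-iωz} decays in the lower half-plane when ω > 0 and in the upper half-plane when ω < 0.

Case ω > 0 (lower half-plane, clockwise contour ⇒ F(ω) = -2πi·ΣRes):
  Res_{z = - \frac{\sqrt{2}}{4} - \frac{\sqrt{2} i}{4}} g(z) = \sqrt{2} \left(9 + 9 i\right) e^{\frac{\sqrt{2} \omega \left(-1 + i\right)}{4}}
  Res_{z = \frac{\sqrt{2}}{4} - \frac{\sqrt{2} i}{4}} g(z) = \sqrt{2} \left(-9 + 9 i\right) e^{- \frac{\sqrt{2} \omega \left(1 + i\right)}{4}}
  F(ω) = -2πi·ΣRes = 18 \sqrt{2} \pi \left(\left(1 - i\right) e^{\frac{\sqrt{2} i \omega}{2}} + 1 + i\right) e^{- \frac{\sqrt{2} \omega \left(1 + i\right)}{4}} = 72 \pi e^{- \frac{\sqrt{2} \omega}{4}} \sin{\left(\frac{\sqrt{2} \omega}{4} + \frac{\pi}{4} \right)}

Case ω < 0 (upper half-plane, counterclockwise contour ⇒ F(ω) = +2πi·ΣRes):
  Res_{z = \frac{\sqrt{2}}{4} + \frac{\sqrt{2} i}{4}} g(z) = \sqrt{2} \left(-9 - 9 i\right) e^{\frac{\sqrt{2} \omega \left(1 - i\right)}{4}}
  Res_{z = - \frac{\sqrt{2}}{4} + \frac{\sqrt{2} i}{4}} g(z) = \sqrt{2} \left(9 - 9 i\right) e^{\frac{\sqrt{2} \omega \left(1 + i\right)}{4}}
  F(ω) = 2πi·ΣRes = - 18 \sqrt{2} i \pi \left(\left(1 + i\right) e^{\frac{\sqrt{2} \omega \left(1 - i\right)}{4}} - \left(1 - i\right) e^{\frac{\sqrt{2} \omega \left(1 + i\right)}{4}}\right) = 72 \pi e^{\frac{\sqrt{2} \omega}{4}} \cos{\left(\frac{\sqrt{2} \omega}{4} + \frac{\pi}{4} \right)}

Both cases combine into a single formula in |ω|:

F(ω) = 72 \pi e^{- \frac{\sqrt{2} \left|{\omega}\right|}{4}} \sin{\left(\frac{\sqrt{2} \left|{\omega}\right|}{4} + \frac{\pi}{4} \right)}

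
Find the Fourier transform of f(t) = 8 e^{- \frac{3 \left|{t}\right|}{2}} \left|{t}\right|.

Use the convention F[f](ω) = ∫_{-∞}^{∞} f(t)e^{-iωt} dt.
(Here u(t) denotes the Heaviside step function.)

F(ω) = \frac{64 \left(9 - 4 \omega^{2}\right)}{\left(4 \omega^{2} + 9\right)^{2}}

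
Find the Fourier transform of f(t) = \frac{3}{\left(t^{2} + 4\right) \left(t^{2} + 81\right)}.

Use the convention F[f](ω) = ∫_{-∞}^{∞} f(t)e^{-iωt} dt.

F(ω) = \frac{\pi \left(9 e^{7 \left|{\omega}\right|} - 2\right) e^{- 9 \left|{\omega}\right|}}{462}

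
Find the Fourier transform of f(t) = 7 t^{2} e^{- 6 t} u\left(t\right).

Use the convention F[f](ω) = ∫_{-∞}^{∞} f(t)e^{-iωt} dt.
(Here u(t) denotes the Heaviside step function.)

F(ω) = \frac{14}{\left(i \omega + 6\right)^{3}}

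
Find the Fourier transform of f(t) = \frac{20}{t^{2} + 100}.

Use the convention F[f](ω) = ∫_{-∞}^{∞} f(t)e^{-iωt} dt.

F(ω) = 2 \pi e^{- 10 \left|{\omega}\right|}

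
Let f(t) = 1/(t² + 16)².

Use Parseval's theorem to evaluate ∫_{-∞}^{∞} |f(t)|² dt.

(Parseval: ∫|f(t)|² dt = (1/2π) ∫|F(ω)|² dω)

∫|f(t)|² dt = \frac{5 \pi}{262144}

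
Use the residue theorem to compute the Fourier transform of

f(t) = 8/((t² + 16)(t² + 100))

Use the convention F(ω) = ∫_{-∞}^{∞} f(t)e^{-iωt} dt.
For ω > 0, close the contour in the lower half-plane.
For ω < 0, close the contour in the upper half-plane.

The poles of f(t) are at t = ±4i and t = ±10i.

Let g(z) = f(z)e^{-iωz}; for large |z| the factor e^{-iωz} decays in the lower half-plane when ω > 0 and in the upper half-plane when ω < 0.

Case ω > 0 (lower half-plane, clockwise contour ⇒ F(ω) = -2πi·ΣRes):
  Res_{z = - 4 i} g(z) = \frac{i e^{- 4 \omega}}{84}
  Res_{z = - 10 i} g(z) = - \frac{i e^{- 10 \omega}}{210}
  F(ω) = -2πi·ΣRes = \frac{\pi \left(5 e^{6 \omega} - 2\right) e^{- 10 \omega}}{210}

Case ω < 0 (upper half-plane, counterclockwise contour ⇒ F(ω) = +2πi·ΣRes):
  Res_{z = 4 i} g(z) = - \frac{i e^{4 \omega}}{84}
  Res_{z = 10 i} g(z) = \frac{i e^{10 \omega}}{210}
  F(ω) = 2πi·ΣRes = \frac{\pi \left(5 - 2 e^{6 \omega}\right) e^{4 \omega}}{210}

Both cases combine into a single formula in |ω|:

F(ω) = \frac{\pi \left(5 e^{6 \left|{\omega}\right|} - 2\right) e^{- 10 \left|{\omega}\right|}}{210}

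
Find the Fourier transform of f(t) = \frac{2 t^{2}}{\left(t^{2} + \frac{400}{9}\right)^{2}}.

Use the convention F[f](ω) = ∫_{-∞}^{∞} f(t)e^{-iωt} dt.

F(ω) = \frac{\pi \left(3 - 20 \left|{\omega}\right|\right) e^{- \frac{20 \left|{\omega}\right|}{3}}}{20}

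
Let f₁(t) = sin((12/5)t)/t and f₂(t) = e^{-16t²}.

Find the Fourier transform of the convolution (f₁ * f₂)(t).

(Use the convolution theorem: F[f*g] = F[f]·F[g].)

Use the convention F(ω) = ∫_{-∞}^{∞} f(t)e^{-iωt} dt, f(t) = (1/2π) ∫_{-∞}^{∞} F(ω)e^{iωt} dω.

F[f₁*f₂](ω) = \begin{cases} \frac{\pi^{\frac{3}{2}} e^{- \frac{\omega^{2}}{64}}}{4} & \text{for}\: \omega > - \frac{12}{5} \wedge \omega < \frac{12}{5} \\0 & \text{otherwise} \end{cases}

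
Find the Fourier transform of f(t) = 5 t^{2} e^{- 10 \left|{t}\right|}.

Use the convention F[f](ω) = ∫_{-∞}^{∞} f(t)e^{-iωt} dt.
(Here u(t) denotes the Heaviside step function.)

F(ω) = \frac{200 \left(100 - 3 \omega^{2}\right)}{\left(\omega^{2} + 100\right)^{3}}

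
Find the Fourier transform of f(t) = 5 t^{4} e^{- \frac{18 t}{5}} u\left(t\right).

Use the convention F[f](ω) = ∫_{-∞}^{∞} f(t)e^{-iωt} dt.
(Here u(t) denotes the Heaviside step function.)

F(ω) = \frac{375000}{\left(5 i \omega + 18\right)^{5}}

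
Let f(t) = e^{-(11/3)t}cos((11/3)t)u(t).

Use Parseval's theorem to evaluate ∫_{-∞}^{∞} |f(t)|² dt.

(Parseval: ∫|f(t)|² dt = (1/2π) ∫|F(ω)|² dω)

∫|f(t)|² dt = \frac{9}{88}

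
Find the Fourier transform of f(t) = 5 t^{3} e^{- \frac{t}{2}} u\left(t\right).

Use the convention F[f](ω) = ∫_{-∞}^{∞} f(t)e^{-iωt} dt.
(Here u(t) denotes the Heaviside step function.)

F(ω) = \frac{480}{\left(2 i \omega + 1\right)^{4}}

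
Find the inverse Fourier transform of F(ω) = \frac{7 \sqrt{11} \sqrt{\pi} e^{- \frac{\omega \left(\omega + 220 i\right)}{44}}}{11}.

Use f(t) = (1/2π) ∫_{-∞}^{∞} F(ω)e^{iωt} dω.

f(t) = 7 e^{- 11 \left(t - 5\right)^{2}}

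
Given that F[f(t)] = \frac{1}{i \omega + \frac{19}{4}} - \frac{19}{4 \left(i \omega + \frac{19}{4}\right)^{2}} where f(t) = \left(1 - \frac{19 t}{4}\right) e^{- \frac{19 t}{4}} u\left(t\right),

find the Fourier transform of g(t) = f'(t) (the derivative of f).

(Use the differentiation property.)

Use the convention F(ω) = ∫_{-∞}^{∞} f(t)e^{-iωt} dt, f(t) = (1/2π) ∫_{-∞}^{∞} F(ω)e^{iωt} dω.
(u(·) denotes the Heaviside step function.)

F[g](ω) = \frac{16 \omega^{2}}{16 \omega^{2} - 152 i \omega - 361}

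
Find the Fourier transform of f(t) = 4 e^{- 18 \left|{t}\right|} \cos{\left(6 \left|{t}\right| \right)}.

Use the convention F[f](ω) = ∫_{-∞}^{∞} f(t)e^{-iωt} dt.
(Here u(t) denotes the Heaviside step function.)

F(ω) = \frac{144 \left(\omega^{2} + 360\right)}{\omega^{4} + 576 \omega^{2} + 129600}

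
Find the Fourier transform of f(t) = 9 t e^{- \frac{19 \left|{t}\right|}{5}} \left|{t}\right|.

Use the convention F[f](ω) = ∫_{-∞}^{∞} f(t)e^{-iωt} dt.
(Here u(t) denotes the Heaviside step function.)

F(ω) = \frac{22500 i \omega \left(25 \omega^{2} - 1083\right)}{\left(25 \omega^{2} + 361\right)^{3}}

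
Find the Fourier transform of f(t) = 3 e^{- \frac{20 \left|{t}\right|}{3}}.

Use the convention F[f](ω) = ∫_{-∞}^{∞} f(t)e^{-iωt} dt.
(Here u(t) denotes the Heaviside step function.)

F(ω) = \frac{360}{9 \omega^{2} + 400}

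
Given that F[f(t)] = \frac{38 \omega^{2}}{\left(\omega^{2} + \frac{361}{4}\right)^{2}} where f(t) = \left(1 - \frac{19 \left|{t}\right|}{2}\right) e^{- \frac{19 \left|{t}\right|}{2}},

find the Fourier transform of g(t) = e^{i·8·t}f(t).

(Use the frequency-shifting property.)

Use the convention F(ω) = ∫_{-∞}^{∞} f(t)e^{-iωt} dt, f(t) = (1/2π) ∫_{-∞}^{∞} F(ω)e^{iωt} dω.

F[g](ω) = \frac{608 \left(\omega - 8\right)^{2}}{\left(4 \left(\omega - 8\right)^{2} + 361\right)^{2}}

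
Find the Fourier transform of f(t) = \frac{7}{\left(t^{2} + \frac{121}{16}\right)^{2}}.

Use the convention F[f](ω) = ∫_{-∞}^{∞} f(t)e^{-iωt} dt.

F(ω) = \frac{56 \pi \left(11 \left|{\omega}\right| + 4\right) e^{- \frac{11 \left|{\omega}\right|}{4}}}{1331}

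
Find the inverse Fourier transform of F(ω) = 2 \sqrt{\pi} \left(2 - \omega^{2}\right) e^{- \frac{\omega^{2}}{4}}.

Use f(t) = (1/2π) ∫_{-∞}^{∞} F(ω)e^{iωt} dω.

f(t) = 8 t^{2} e^{- t^{2}}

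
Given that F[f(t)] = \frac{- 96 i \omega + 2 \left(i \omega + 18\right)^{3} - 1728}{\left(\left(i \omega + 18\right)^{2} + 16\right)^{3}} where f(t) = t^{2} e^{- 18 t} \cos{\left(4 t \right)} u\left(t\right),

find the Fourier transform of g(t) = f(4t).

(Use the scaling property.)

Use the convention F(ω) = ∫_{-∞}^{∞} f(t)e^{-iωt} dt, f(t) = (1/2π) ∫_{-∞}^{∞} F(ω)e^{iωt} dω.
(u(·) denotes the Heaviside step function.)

F[g](ω) = \frac{32 \left(- 768 i \omega + \left(i \omega + 72\right)^{3} - 55296\right)}{\left(\left(i \omega + 72\right)^{2} + 256\right)^{3}}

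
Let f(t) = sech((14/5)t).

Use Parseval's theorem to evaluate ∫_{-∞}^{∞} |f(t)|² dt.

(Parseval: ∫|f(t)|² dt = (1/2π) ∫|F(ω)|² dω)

∫|f(t)|² dt = \frac{5}{7}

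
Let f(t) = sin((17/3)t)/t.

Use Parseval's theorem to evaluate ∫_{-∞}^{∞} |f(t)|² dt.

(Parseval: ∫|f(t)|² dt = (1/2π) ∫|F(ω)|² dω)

∫|f(t)|² dt = \frac{17 \pi}{3}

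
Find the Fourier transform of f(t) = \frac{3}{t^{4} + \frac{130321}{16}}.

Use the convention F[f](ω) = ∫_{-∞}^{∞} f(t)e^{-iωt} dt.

F(ω) = \frac{24 \pi e^{- \frac{19 \sqrt{2} \left|{\omega}\right|}{4}} \sin{\left(\frac{19 \sqrt{2} \left|{\omega}\right|}{4} + \frac{\pi}{4} \right)}}{6859}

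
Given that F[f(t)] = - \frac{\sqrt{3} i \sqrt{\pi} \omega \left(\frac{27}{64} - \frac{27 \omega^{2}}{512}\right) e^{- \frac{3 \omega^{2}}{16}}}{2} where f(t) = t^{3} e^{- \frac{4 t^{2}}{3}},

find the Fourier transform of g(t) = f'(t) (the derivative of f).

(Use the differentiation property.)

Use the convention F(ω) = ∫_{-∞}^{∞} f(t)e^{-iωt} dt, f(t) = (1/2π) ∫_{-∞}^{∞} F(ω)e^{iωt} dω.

F[g](ω) = \frac{27 \sqrt{3} \sqrt{\pi} \omega^{2} \left(8 - \omega^{2}\right) e^{- \frac{3 \omega^{2}}{16}}}{1024}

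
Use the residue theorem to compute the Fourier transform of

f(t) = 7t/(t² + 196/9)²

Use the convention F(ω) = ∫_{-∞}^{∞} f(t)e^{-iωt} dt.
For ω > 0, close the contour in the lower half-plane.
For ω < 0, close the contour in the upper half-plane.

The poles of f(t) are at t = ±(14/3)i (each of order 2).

Let g(z) = f(z)e^{-iωz}; for large |z| the factor e^{-iωz} decays in the lower half-plane when ω > 0 and in the upper half-plane when ω < 0.

Case ω > 0 (lower half-plane, clockwise contour ⇒ F(ω) = -2πi·ΣRes):
  Res_{z = - \frac{14 i}{3}} g(z) = \frac{3 \omega e^{- \frac{14 \omega}{3}}}{8} (pole of order 2)
  F(ω) = -2πi·ΣRes = - \frac{3 i \pi \omega e^{- \frac{14 \omega}{3}}}{4}

Case ω < 0 (upper half-plane, counterclockwise contour ⇒ F(ω) = +2πi·ΣRes):
  Res_{z = \frac{14 i}{3}} g(z) = - \frac{3 \omega e^{\frac{14 \omega}{3}}}{8} (pole of order 2)
  F(ω) = 2πi·ΣRes = - \frac{3 i \pi \omega e^{\frac{14 \omega}{3}}}{4}

Both cases combine into a single formula in |ω|:

F(ω) = - \frac{3 i \pi \omega e^{- \frac{14 \left|{\omega}\right|}{3}}}{4}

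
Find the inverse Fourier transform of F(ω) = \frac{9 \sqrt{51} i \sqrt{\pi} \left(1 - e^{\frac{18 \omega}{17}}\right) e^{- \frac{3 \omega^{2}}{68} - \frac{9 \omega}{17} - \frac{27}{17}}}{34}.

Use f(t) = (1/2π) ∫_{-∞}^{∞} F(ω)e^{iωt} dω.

f(t) = 9 e^{- \frac{17 t^{2}}{3}} \sin{\left(6 t \right)}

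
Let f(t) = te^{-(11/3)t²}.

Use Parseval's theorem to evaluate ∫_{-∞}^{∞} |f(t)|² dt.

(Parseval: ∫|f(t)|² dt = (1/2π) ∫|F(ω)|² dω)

∫|f(t)|² dt = \frac{3 \sqrt{66} \sqrt{\pi}}{968}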